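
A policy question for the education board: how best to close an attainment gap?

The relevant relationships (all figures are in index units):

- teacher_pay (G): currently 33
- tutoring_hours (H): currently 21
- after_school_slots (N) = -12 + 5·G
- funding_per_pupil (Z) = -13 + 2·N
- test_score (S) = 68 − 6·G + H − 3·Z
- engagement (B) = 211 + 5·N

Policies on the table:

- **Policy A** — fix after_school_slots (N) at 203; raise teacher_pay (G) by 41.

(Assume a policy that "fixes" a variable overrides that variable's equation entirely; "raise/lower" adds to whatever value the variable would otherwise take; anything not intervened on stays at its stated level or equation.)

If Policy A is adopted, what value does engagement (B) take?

1226

Policy A (N := 203, G + 41):
  G = 33 + 41 = 74
  N = 203
  B = 211 + 5·203 = 1226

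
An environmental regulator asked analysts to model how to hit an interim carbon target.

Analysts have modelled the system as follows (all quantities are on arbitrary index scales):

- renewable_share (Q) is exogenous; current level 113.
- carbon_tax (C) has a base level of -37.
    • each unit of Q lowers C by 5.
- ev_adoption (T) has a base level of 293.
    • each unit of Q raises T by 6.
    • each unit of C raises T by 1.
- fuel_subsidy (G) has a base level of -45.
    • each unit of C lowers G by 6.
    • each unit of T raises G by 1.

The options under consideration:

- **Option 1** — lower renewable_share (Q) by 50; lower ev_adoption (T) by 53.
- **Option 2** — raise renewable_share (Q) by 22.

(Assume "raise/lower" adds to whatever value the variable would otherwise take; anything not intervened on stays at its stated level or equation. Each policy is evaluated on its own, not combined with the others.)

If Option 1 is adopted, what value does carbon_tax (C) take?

-352

Option 1 (Q − 50, T − 53):
  Q = 113 − 50 = 63
  C = -37 − 5·63 = -352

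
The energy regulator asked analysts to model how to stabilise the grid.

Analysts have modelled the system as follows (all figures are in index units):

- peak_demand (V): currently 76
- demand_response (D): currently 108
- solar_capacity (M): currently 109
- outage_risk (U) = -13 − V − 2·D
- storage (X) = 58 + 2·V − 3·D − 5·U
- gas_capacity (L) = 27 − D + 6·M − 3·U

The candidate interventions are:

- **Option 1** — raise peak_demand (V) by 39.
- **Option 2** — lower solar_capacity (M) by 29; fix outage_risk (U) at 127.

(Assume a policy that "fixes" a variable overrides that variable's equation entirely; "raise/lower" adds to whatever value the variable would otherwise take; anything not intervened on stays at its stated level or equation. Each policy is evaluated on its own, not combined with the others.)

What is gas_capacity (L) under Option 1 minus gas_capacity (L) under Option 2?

1587

Option 1 (V + 39):
  V = 76 + 39 = 115
  D = 108
  M = 109
  U = -13 − 115 − 2·108 = -344
  L = 27 − 108 + 6·109 − 3·(-344) = 1605
Option 2 (M − 29, U := 127):
  V = 76
  D = 108
  M = 109 − 29 = 80
  U = 127
  L = 27 − 108 + 6·80 − 3·127 = 18
L: 1605 − 18 = 1587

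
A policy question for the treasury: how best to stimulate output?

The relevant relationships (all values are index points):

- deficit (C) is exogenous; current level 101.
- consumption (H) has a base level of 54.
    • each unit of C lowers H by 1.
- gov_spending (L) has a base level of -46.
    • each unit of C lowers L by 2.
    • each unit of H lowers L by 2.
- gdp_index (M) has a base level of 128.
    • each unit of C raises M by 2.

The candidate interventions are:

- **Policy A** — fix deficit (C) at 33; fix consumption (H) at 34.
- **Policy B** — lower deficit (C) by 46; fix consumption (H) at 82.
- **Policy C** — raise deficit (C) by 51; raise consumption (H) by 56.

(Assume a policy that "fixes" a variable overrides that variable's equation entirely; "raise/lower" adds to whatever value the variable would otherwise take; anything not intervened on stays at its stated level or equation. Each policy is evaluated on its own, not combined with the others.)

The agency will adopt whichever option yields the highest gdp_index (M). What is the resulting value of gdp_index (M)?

Policy A (C := 33, H := 34):
  C = 33
  M = 128 + 2·33 = 194
Policy B (C − 46, H := 82):
  C = 101 − 46 = 55
  M = 128 + 2·55 = 238
Policy C (C + 51, H + 56):
  C = 101 + 51 = 152
  M = 128 + 2·152 = 432
Comparing — Policy A: M=194, Policy B: M=238, Policy C: M=432. Highest is 432 (Policy C).

432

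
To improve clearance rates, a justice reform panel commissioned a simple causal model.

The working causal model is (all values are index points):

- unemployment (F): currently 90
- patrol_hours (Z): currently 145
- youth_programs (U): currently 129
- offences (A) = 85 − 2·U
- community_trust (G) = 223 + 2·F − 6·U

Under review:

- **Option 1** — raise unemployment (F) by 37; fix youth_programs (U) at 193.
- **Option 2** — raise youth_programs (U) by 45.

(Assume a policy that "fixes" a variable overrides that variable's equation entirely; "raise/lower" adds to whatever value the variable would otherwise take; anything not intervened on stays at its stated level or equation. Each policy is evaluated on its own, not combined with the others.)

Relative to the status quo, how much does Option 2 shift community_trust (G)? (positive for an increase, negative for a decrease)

Baseline:
  F = 90
  U = 129
  G = 223 + 2·90 − 6·129 = -371
Option 2 (U + 45):
  F = 90
  U = 129 + 45 = 174
  G = 223 + 2·90 − 6·174 = -641
Change in G: -641 − (-371) = -270

-270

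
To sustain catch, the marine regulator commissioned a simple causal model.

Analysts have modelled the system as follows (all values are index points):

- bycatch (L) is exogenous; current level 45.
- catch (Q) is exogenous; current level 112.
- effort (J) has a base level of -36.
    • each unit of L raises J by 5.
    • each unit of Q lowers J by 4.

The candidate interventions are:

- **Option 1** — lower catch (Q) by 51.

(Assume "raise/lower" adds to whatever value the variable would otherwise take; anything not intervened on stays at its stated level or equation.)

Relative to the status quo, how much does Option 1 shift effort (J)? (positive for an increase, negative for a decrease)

204

Baseline:
  L = 45
  Q = 112
  J = -36 + 5·45 − 4·112 = -259
Option 1 (Q − 51):
  L = 45
  Q = 112 − 51 = 61
  J = -36 + 5·45 − 4·61 = -55
Change in J: -55 − (-259) = 204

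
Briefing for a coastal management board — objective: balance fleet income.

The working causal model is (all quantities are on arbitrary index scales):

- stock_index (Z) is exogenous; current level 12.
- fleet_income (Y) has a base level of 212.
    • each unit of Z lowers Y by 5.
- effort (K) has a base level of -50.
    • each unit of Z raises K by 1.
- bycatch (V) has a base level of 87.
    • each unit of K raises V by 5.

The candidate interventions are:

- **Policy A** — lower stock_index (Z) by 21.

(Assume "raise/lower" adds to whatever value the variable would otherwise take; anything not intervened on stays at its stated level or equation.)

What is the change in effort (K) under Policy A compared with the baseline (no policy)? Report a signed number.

Baseline:
  Z = 12
  K = -50 + 12 = -38
Policy A (Z − 21):
  Z = 12 − 21 = -9
  K = -50 + (-9) = -59
Change in K: -59 − (-38) = -21

-21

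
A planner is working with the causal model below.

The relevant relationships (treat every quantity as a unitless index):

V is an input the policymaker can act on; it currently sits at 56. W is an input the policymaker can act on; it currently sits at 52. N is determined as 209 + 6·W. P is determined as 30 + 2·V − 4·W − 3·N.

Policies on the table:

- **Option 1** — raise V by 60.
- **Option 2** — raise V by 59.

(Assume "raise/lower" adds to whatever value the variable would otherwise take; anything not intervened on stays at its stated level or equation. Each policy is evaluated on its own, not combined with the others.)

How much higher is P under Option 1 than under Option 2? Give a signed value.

2

Option 1 (V + 60):
  V = 56 + 60 = 116
  W = 52
  N = 209 + 6·52 = 521
  P = 30 + 2·116 − 4·52 − 3·521 = -1509
Option 2 (V + 59):
  V = 56 + 59 = 115
  W = 52
  N = 209 + 6·52 = 521
  P = 30 + 2·115 − 4·52 − 3·521 = -1511
P: -1509 − (-1511) = 2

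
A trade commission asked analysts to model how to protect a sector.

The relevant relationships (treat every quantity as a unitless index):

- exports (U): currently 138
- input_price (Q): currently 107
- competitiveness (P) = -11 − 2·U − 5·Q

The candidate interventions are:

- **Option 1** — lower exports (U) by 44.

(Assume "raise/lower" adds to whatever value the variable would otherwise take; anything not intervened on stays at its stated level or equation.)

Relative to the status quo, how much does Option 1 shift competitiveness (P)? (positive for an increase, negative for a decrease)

Baseline:
  U = 138
  Q = 107
  P = -11 − 2·138 − 5·107 = -822
Option 1 (U − 44):
  U = 138 − 44 = 94
  Q = 107
  P = -11 − 2·94 − 5·107 = -734
Change in P: -734 − (-822) = 88

88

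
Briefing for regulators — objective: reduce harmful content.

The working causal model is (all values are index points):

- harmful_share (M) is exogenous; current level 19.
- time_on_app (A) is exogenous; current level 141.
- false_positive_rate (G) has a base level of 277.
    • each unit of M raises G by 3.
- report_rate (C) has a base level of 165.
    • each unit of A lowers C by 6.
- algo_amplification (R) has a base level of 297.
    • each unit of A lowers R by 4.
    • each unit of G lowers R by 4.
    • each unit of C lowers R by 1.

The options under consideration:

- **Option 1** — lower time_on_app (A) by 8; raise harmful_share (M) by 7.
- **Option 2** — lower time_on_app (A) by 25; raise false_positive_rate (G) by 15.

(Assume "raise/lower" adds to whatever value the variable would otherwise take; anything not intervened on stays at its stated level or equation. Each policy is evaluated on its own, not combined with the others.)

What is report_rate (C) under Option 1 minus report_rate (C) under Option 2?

Option 1 (A − 8, M + 7):
  A = 141 − 8 = 133
  C = 165 − 6·133 = -633
Option 2 (A − 25, G + 15):
  A = 141 − 25 = 116
  C = 165 − 6·116 = -531
C: -633 − (-531) = -102

-102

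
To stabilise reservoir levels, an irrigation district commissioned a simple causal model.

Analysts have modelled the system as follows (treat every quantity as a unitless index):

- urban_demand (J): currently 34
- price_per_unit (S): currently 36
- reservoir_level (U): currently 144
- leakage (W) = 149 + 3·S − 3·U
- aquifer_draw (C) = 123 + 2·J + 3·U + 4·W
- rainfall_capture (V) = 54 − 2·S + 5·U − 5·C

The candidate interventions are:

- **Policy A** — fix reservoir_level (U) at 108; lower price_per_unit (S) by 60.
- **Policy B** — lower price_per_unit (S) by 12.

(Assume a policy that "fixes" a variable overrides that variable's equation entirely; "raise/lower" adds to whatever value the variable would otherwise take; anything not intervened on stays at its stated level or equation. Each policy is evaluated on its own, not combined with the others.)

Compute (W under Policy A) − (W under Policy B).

-36

Policy A (U := 108, S − 60):
  S = 36 − 60 = -24
  U = 108
  W = 149 + 3·(-24) − 3·108 = -247
Policy B (S − 12):
  S = 36 − 12 = 24
  U = 144
  W = 149 + 3·24 − 3·144 = -211
W: -247 − (-211) = -36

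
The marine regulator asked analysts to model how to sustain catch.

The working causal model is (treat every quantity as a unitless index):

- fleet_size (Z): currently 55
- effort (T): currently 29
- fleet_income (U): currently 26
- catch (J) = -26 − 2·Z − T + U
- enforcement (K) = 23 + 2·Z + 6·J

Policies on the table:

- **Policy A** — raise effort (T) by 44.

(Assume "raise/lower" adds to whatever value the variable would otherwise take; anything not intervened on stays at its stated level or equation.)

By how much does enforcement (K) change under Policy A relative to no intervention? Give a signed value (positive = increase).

-264

Baseline:
  Z = 55
  T = 29
  U = 26
  J = -26 − 2·55 − 29 + 26 = -139
  K = 23 + 2·55 + 6·(-139) = -701
Policy A (T + 44):
  Z = 55
  T = 29 + 44 = 73
  U = 26
  J = -26 − 2·55 − 73 + 26 = -183
  K = 23 + 2·55 + 6·(-183) = -965
Change in K: -965 − (-701) = -264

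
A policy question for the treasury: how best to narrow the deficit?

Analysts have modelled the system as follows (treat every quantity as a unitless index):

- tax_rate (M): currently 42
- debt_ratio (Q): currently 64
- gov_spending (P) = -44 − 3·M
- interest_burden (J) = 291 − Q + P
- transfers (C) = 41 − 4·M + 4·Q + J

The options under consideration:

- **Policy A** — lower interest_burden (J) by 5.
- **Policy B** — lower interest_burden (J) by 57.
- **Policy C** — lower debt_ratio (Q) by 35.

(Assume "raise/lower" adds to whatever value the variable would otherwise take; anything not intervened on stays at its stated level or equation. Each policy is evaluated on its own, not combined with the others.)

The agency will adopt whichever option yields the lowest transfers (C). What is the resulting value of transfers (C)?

Policy A (J − 5):
  M = 42
  Q = 64
  P = -44 − 3·42 = -170
  J = 291 − 64 + (-170) (−5 from intervention) = 52
  C = 41 − 4·42 + 4·64 + 52 = 181
Policy B (J − 57):
  M = 42
  Q = 64
  P = -44 − 3·42 = -170
  J = 291 − 64 + (-170) (−57 from intervention) = 0
  C = 41 − 4·42 + 4·64 + 0 = 129
Policy C (Q − 35):
  M = 42
  Q = 64 − 35 = 29
  P = -44 − 3·42 = -170
  J = 291 − 29 + (-170) = 92
  C = 41 − 4·42 + 4·29 + 92 = 81
Comparing — Policy A: C=181, Policy B: C=129, Policy C: C=81. Lowest is 81 (Policy C).

81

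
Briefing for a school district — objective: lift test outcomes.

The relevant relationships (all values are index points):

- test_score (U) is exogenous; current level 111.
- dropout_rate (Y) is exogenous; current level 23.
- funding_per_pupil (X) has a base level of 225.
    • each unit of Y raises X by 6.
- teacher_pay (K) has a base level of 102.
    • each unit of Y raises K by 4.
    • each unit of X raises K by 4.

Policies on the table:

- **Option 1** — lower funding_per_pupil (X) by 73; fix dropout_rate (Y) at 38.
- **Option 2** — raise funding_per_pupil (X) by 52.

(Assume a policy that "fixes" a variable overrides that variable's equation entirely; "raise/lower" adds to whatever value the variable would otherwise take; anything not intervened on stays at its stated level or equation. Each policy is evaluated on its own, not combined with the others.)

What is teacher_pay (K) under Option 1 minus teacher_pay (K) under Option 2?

-80

Option 1 (X − 73, Y := 38):
  Y = 38
  X = 225 + 6·38 (−73 from intervention) = 380
  K = 102 + 4·38 + 4·380 = 1774
Option 2 (X + 52):
  Y = 23
  X = 225 + 6·23 (+52 from intervention) = 415
  K = 102 + 4·23 + 4·415 = 1854
K: 1774 − 1854 = -80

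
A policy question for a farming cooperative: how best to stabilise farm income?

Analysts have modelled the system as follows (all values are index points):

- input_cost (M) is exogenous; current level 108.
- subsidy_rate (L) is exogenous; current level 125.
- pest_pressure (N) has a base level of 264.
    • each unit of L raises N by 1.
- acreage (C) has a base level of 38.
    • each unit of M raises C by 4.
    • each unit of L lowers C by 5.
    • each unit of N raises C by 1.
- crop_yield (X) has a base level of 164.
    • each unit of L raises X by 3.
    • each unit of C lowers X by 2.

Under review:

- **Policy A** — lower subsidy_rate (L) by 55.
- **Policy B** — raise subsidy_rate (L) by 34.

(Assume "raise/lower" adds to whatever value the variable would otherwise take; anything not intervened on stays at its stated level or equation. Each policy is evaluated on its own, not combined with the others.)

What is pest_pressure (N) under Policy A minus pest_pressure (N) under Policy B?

Policy A (L − 55):
  L = 125 − 55 = 70
  N = 264 + 70 = 334
Policy B (L + 34):
  L = 125 + 34 = 159
  N = 264 + 159 = 423
N: 334 − 423 = -89

-89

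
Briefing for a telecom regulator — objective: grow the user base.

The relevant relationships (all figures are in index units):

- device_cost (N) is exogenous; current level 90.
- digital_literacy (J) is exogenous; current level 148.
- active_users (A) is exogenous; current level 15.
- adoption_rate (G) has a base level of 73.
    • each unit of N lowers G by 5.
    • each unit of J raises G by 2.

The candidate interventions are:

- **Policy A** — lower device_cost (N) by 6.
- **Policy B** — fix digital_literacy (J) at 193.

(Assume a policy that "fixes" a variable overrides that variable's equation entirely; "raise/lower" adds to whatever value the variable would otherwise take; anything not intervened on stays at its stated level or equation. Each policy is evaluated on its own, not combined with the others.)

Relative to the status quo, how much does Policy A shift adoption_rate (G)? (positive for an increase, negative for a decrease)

30

Baseline:
  N = 90
  J = 148
  G = 73 − 5·90 + 2·148 = -81
Policy A (N − 6):
  N = 90 − 6 = 84
  J = 148
  G = 73 − 5·84 + 2·148 = -51
Change in G: -51 − (-81) = 30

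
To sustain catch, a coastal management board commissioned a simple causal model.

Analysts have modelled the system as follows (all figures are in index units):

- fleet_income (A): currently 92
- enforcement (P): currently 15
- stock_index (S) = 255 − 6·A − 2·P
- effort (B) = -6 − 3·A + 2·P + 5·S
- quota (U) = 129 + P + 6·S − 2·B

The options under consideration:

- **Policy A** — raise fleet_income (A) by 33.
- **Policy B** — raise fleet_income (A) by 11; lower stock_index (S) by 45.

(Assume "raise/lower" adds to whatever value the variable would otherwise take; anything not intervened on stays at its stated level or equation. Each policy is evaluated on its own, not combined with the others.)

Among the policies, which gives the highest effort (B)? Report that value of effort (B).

Policy A (A + 33):
  A = 92 + 33 = 125
  P = 15
  S = 255 − 6·125 − 2·15 = -525
  B = -6 − 3·125 + 2·15 + 5·(-525) = -2976
Policy B (A + 11, S − 45):
  A = 92 + 11 = 103
  P = 15
  S = 255 − 6·103 − 2·15 (−45 from intervention) = -438
  B = -6 − 3·103 + 2·15 + 5·(-438) = -2475
Comparing — Policy A: B=-2976, Policy B: B=-2475. Highest is -2475 (Policy B).

-2475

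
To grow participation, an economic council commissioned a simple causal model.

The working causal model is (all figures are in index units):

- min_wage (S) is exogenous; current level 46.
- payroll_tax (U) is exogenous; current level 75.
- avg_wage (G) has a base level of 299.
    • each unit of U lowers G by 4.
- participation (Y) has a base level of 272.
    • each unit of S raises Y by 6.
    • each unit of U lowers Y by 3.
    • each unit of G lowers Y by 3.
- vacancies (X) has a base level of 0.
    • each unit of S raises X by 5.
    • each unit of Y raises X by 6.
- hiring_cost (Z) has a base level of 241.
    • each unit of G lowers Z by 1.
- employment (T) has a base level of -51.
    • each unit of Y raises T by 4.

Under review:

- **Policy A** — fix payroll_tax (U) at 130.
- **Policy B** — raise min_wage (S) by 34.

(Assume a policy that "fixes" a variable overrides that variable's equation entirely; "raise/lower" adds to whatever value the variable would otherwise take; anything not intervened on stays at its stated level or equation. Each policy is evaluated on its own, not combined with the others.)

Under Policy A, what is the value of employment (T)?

3233

Policy A (U := 130):
  S = 46
  U = 130
  G = 299 − 4·130 = -221
  Y = 272 + 6·46 − 3·130 − 3·(-221) = 821
  T = -51 + 4·821 = 3233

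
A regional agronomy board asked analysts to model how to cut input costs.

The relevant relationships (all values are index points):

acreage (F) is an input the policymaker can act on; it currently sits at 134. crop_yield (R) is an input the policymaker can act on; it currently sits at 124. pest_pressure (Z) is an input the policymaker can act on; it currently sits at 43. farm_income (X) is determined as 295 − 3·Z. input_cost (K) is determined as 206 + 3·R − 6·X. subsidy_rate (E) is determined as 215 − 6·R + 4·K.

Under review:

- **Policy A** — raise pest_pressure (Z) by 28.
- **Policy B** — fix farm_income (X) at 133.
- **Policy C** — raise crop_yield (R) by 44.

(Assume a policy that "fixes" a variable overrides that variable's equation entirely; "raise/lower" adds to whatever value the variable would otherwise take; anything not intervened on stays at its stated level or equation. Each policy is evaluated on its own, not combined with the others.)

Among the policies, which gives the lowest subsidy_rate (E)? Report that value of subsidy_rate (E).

Policy A (Z + 28):
  R = 124
  Z = 43 + 28 = 71
  X = 295 − 3·71 = 82
  K = 206 + 3·124 − 6·82 = 86
  E = 215 − 6·124 + 4·86 = -185
Policy B (X := 133):
  R = 124
  Z = 43
  X = 133
  K = 206 + 3·124 − 6·133 = -220
  E = 215 − 6·124 + 4·(-220) = -1409
Policy C (R + 44):
  R = 124 + 44 = 168
  Z = 43
  X = 295 − 3·43 = 166
  K = 206 + 3·168 − 6·166 = -286
  E = 215 − 6·168 + 4·(-286) = -1937
Comparing — Policy A: E=-185, Policy B: E=-1409, Policy C: E=-1937. Lowest is -1937 (Policy C).

-1937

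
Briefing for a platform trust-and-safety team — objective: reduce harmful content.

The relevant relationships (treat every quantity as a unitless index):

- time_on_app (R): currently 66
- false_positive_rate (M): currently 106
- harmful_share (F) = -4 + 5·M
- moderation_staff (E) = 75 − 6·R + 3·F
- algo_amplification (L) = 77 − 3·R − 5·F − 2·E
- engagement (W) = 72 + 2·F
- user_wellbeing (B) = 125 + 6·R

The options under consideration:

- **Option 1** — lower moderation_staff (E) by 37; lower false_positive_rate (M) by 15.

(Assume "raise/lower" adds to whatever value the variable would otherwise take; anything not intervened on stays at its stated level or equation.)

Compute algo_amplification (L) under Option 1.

-4366

Option 1 (E − 37, M − 15):
  R = 66
  M = 106 − 15 = 91
  F = -4 + 5·91 = 451
  E = 75 − 6·66 + 3·451 (−37 from intervention) = 995
  L = 77 − 3·66 − 5·451 − 2·995 = -4366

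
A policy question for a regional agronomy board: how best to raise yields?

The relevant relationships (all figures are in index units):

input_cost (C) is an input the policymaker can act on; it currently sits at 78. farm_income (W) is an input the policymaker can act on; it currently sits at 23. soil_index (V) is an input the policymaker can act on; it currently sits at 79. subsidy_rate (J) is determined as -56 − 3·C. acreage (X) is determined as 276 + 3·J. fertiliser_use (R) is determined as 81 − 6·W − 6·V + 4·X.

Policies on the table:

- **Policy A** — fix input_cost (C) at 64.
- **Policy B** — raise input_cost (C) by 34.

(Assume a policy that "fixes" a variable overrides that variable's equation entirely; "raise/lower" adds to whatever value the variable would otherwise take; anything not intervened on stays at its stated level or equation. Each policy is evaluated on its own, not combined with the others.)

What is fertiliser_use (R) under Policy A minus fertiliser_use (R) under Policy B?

1728

Policy A (C := 64):
  C = 64
  W = 23
  V = 79
  J = -56 − 3·64 = -248
  X = 276 + 3·(-248) = -468
  R = 81 − 6·23 − 6·79 + 4·(-468) = -2403
Policy B (C + 34):
  C = 78 + 34 = 112
  W = 23
  V = 79
  J = -56 − 3·112 = -392
  X = 276 + 3·(-392) = -900
  R = 81 − 6·23 − 6·79 + 4·(-900) = -4131
R: -2403 − (-4131) = 1728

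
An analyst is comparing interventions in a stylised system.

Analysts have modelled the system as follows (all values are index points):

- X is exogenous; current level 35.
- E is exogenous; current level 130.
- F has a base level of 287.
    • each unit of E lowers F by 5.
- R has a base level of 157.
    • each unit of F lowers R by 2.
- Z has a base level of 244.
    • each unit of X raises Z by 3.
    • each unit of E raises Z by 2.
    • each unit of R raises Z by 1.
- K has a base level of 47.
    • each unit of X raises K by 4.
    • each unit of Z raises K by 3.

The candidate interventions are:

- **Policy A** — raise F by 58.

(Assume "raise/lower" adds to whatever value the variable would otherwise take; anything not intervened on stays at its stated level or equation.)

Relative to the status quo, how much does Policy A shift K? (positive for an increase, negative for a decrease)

Baseline:
  X = 35
  E = 130
  F = 287 − 5·130 = -363
  R = 157 − 2·(-363) = 883
  Z = 244 + 3·35 + 2·130 + 883 = 1492
  K = 47 + 4·35 + 3·1492 = 4663
Policy A (F + 58):
  X = 35
  E = 130
  F = 287 − 5·130 (+58 from intervention) = -305
  R = 157 − 2·(-305) = 767
  Z = 244 + 3·35 + 2·130 + 767 = 1376
  K = 47 + 4·35 + 3·1376 = 4315
Change in K: 4315 − 4663 = -348

-348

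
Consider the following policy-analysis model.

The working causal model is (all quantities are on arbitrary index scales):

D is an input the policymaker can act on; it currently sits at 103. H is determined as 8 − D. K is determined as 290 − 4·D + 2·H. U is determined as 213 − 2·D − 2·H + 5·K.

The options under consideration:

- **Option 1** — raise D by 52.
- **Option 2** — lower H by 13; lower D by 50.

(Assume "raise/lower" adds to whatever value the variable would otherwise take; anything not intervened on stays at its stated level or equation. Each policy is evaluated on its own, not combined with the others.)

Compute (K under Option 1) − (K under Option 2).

Option 1 (D + 52):
  D = 103 + 52 = 155
  H = 8 − 155 = -147
  K = 290 − 4·155 + 2·(-147) = -624
Option 2 (H − 13, D − 50):
  D = 103 − 50 = 53
  H = 8 − 53 (−13 from intervention) = -58
  K = 290 − 4·53 + 2·(-58) = -38
K: -624 − (-38) = -586

-586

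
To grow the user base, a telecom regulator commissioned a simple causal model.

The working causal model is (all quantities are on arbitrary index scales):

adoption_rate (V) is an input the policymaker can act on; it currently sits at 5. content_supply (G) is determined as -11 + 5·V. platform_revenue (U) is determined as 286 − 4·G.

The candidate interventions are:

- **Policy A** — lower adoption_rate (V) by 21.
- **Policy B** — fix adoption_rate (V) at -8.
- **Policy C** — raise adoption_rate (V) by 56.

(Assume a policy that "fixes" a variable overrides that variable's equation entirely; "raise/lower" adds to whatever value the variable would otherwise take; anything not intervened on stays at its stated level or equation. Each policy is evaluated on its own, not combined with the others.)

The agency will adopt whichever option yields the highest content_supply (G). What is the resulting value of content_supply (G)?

Policy A (V − 21):
  V = 5 − 21 = -16
  G = -11 + 5·(-16) = -91
Policy B (V := -8):
  V = -8
  G = -11 + 5·(-8) = -51
Policy C (V + 56):
  V = 5 + 56 = 61
  G = -11 + 5·61 = 294
Comparing — Policy A: G=-91, Policy B: G=-51, Policy C: G=294. Highest is 294 (Policy C).

294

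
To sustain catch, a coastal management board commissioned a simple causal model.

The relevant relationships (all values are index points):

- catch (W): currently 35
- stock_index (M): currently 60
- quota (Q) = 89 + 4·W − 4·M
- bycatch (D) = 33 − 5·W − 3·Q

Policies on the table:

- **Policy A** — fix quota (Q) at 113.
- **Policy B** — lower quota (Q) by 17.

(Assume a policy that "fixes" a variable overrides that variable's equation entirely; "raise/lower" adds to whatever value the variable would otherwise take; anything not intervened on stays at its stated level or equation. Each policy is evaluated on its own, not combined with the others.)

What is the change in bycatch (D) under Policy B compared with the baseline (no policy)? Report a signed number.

51

Baseline:
  W = 35
  M = 60
  Q = 89 + 4·35 − 4·60 = -11
  D = 33 − 5·35 − 3·(-11) = -109
Policy B (Q − 17):
  W = 35
  M = 60
  Q = 89 + 4·35 − 4·60 (−17 from intervention) = -28
  D = 33 − 5·35 − 3·(-28) = -58
Change in D: -58 − (-109) = 51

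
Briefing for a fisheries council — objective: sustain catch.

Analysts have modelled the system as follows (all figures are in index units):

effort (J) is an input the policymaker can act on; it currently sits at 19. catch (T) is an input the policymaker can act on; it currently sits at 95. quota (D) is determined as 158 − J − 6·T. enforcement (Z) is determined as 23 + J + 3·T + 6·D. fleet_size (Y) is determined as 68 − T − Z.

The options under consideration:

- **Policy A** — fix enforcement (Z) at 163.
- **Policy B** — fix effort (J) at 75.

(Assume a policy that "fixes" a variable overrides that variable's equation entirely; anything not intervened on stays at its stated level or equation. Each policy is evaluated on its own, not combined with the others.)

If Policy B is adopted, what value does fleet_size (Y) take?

2512

Policy B (J := 75):
  J = 75
  T = 95
  D = 158 − 75 − 6·95 = -487
  Z = 23 + 75 + 3·95 + 6·(-487) = -2539
  Y = 68 − 95 − (-2539) = 2512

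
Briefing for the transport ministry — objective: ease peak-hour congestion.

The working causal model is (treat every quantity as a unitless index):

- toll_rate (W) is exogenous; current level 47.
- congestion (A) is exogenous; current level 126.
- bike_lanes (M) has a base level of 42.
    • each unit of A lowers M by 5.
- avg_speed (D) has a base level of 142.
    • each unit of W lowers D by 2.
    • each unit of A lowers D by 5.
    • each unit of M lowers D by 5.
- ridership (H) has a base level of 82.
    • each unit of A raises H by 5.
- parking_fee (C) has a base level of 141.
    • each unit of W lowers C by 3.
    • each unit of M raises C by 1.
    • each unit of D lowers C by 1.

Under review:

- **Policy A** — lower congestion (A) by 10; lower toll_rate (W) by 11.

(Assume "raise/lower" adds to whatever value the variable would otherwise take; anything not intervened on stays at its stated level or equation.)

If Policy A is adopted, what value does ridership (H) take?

662

Policy A (A − 10, W − 11):
  A = 126 − 10 = 116
  H = 82 + 5·116 = 662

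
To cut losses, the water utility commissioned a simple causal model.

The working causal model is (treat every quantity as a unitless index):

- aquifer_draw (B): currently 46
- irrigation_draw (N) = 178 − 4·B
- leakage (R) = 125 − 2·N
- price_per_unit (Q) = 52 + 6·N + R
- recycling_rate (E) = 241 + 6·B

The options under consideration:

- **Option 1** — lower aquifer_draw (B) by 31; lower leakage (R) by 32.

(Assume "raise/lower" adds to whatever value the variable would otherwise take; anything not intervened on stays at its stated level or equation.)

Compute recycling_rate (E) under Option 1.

Option 1 (B − 31, R − 32):
  B = 46 − 31 = 15
  E = 241 + 6·15 = 331

331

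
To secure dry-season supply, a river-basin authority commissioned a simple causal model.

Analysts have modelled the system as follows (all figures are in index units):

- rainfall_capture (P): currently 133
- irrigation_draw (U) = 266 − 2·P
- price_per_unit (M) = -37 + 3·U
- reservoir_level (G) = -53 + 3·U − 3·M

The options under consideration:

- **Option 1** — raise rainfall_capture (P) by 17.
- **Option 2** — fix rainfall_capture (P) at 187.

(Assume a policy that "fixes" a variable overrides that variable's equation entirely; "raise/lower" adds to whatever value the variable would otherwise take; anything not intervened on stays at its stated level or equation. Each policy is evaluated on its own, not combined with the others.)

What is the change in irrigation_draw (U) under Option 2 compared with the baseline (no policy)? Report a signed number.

-108

Baseline:
  P = 133
  U = 266 − 2·133 = 0
Option 2 (P := 187):
  P = 187
  U = 266 − 2·187 = -108
Change in U: -108 − 0 = -108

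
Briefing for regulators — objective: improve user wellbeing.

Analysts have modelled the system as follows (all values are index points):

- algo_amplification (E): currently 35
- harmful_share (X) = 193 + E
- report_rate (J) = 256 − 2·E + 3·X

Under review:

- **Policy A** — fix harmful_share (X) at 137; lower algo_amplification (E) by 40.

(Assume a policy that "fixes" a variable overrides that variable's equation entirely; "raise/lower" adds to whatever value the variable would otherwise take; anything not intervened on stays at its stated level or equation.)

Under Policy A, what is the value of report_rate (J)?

Policy A (X := 137, E − 40):
  E = 35 − 40 = -5
  X = 137
  J = 256 − 2·(-5) + 3·137 = 677

677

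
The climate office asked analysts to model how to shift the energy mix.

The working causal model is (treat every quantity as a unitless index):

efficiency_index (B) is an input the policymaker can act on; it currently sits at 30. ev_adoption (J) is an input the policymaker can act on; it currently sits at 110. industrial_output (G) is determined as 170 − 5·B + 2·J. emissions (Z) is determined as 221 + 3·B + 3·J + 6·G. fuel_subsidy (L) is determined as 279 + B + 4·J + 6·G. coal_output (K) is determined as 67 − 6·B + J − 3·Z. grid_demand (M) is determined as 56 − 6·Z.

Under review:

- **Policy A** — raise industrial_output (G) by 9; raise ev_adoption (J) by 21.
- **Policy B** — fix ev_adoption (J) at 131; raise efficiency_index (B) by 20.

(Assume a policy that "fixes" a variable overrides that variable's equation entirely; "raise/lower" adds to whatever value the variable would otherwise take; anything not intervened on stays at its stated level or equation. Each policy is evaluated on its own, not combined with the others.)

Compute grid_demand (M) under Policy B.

-11080

Policy B (J := 131, B + 20):
  B = 30 + 20 = 50
  J = 131
  G = 170 − 5·50 + 2·131 = 182
  Z = 221 + 3·50 + 3·131 + 6·182 = 1856
  M = 56 − 6·1856 = -11080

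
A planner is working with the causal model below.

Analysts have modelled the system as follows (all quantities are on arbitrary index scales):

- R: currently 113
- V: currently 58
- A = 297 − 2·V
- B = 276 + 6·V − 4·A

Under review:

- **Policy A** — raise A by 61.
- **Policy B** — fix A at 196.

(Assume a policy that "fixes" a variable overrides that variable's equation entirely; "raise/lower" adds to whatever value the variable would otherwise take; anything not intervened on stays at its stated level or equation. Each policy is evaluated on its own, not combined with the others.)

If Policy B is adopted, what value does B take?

-160

Policy B (A := 196):
  V = 58
  A = 196
  B = 276 + 6·58 − 4·196 = -160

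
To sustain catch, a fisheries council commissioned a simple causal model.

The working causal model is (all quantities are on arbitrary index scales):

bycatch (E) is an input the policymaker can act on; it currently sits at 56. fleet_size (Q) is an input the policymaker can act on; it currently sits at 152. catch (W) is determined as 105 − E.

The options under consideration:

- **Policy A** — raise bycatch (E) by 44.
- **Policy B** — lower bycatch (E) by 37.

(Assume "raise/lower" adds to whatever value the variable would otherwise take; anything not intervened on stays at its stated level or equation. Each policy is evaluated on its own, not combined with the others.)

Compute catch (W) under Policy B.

Policy B (E − 37):
  E = 56 − 37 = 19
  W = 105 − 19 = 86

86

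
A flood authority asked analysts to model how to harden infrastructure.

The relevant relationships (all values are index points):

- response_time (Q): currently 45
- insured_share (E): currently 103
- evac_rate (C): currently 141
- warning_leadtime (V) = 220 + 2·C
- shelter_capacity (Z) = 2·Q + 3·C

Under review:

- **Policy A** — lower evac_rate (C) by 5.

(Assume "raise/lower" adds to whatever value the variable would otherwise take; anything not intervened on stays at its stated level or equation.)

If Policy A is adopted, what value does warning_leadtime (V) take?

Policy A (C − 5):
  C = 141 − 5 = 136
  V = 220 + 2·136 = 492

492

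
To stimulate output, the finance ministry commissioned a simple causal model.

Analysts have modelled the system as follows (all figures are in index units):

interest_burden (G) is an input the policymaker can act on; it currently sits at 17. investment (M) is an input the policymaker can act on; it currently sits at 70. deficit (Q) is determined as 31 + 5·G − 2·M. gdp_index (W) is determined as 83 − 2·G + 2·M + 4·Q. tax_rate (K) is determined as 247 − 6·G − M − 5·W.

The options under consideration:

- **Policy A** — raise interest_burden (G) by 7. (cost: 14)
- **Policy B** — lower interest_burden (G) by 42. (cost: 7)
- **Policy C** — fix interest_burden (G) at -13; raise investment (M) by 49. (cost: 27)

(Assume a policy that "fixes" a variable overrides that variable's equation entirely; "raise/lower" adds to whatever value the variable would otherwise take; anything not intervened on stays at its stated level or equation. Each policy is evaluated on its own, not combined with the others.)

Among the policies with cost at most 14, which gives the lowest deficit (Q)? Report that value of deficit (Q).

Policy A (G + 7):
  G = 17 + 7 = 24
  M = 70
  Q = 31 + 5·24 − 2·70 = 11
Policy B (G − 42):
  G = 17 − 42 = -25
  M = 70
  Q = 31 + 5·(-25) − 2·70 = -234
Comparing — Policy A: Q=11, Policy B: Q=-234. Lowest is -234 (Policy B).

-234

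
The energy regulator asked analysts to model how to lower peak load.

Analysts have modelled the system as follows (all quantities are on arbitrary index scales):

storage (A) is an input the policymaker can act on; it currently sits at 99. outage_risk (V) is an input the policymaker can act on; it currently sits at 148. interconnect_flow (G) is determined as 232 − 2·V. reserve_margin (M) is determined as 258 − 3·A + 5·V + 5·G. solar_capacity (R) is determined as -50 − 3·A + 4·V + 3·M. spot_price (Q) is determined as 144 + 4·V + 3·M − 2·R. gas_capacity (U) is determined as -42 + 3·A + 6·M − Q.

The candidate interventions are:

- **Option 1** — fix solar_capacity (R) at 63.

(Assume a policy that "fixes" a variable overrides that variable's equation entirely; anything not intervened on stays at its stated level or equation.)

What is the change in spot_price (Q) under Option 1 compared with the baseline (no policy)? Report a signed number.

Baseline:
  A = 99
  V = 148
  G = 232 − 2·148 = -64
  M = 258 − 3·99 + 5·148 + 5·(-64) = 381
  R = -50 − 3·99 + 4·148 + 3·381 = 1388
  Q = 144 + 4·148 + 3·381 − 2·1388 = -897
Option 1 (R := 63):
  A = 99
  V = 148
  G = 232 − 2·148 = -64
  M = 258 − 3·99 + 5·148 + 5·(-64) = 381
  R = 63
  Q = 144 + 4·148 + 3·381 − 2·63 = 1753
Change in Q: 1753 − (-897) = 2650

2650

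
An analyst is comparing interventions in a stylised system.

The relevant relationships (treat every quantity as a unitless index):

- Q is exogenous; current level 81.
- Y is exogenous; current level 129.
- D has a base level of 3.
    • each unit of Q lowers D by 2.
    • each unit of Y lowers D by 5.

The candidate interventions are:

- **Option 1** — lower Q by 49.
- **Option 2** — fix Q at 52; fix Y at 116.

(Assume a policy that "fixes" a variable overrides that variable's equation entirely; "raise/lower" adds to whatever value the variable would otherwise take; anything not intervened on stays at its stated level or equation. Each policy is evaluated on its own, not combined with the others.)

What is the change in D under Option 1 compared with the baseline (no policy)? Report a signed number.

98

Baseline:
  Q = 81
  Y = 129
  D = 3 − 2·81 − 5·129 = -804
Option 1 (Q − 49):
  Q = 81 − 49 = 32
  Y = 129
  D = 3 − 2·32 − 5·129 = -706
Change in D: -706 − (-804) = 98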